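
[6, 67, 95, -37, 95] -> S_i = Random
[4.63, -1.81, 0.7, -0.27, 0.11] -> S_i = 4.63*(-0.39)^i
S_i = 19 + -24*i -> [19, -5, -29, -53, -77]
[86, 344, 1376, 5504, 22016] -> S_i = 86*4^i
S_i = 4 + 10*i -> [4, 14, 24, 34, 44]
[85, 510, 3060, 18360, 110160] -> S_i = 85*6^i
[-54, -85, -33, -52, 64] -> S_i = Random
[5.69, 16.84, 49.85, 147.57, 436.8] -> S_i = 5.69*2.96^i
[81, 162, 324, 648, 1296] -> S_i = 81*2^i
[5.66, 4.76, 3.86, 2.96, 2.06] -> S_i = 5.66 + -0.90*i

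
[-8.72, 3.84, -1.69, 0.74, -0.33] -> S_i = -8.72*(-0.44)^i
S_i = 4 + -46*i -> [4, -42, -88, -134, -180]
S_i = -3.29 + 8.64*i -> [-3.29, 5.35, 13.99, 22.63, 31.27]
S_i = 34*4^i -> [34, 136, 544, 2176, 8704]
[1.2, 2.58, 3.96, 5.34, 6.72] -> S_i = 1.20 + 1.38*i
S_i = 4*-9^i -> [4, -36, 324, -2916, 26244]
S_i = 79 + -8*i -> [79, 71, 63, 55, 47]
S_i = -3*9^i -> [-3, -27, -243, -2187, -19683]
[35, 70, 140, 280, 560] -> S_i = 35*2^i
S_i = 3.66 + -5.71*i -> [3.66, -2.05, -7.76, -13.47, -19.18]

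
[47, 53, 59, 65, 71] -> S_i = 47 + 6*i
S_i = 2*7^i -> [2, 14, 98, 686, 4802]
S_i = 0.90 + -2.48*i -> [0.9, -1.58, -4.06, -6.54, -9.02]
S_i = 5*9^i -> [5, 45, 405, 3645, 32805]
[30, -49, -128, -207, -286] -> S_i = 30 + -79*i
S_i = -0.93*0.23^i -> [-0.93, -0.21, -0.05, -0.01, -0.0]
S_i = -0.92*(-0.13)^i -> [-0.92, 0.12, -0.02, 0.0, -0.0]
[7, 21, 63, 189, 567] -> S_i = 7*3^i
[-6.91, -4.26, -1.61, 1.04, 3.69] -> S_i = -6.91 + 2.65*i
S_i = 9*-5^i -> [9, -45, 225, -1125, 5625]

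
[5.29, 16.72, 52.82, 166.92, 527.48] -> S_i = 5.29*3.16^i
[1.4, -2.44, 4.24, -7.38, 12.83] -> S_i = 1.40*(-1.74)^i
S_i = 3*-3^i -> [3, -9, 27, -81, 243]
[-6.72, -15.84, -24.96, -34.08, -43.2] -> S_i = -6.72 + -9.12*i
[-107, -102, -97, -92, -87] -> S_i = -107 + 5*i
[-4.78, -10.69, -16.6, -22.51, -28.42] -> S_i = -4.78 + -5.91*i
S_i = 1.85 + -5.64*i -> [1.85, -3.79, -9.43, -15.07, -20.71]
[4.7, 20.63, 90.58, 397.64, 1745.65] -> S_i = 4.70*4.39^i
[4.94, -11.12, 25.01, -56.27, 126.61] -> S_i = 4.94*(-2.25)^i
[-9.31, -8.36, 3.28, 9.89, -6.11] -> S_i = Random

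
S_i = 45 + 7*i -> [45, 52, 59, 66, 73]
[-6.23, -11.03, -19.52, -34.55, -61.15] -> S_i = -6.23*1.77^i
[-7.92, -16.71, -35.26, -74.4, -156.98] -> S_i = -7.92*2.11^i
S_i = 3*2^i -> [3, 6, 12, 24, 48]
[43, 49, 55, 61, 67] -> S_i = 43 + 6*i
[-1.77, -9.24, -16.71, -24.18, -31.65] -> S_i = -1.77 + -7.47*i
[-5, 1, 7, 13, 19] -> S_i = -5 + 6*i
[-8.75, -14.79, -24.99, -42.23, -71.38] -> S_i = -8.75*1.69^i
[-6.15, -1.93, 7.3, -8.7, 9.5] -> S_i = Random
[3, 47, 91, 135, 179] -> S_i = 3 + 44*i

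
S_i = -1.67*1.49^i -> [-1.67, -2.49, -3.71, -5.52, -8.23]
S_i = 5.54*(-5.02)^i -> [5.54, -27.81, 139.61, -700.84, 3518.23]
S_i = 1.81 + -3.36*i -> [1.81, -1.55, -4.91, -8.27, -11.63]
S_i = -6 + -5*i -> [-6, -11, -16, -21, -26]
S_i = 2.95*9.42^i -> [2.95, 27.79, 261.77, 2465.9, 23228.74]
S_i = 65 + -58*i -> [65, 7, -51, -109, -167]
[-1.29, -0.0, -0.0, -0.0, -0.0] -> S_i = -1.29*0.00^i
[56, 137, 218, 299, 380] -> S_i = 56 + 81*i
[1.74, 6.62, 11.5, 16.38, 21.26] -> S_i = 1.74 + 4.88*i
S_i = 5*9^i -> [5, 45, 405, 3645, 32805]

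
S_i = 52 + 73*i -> [52, 125, 198, 271, 344]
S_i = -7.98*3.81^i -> [-7.98, -30.4, -115.84, -441.34, -1681.52]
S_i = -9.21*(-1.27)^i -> [-9.21, 11.7, -14.85, 18.87, -23.96]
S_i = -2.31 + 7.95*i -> [-2.31, 5.64, 13.59, 21.54, 29.49]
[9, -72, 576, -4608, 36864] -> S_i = 9*-8^i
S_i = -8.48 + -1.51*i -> [-8.48, -9.99, -11.5, -13.01, -14.52]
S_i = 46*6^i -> [46, 276, 1656, 9936, 59616]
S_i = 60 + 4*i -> [60, 64, 68, 72, 76]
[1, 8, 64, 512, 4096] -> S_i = 1*8^i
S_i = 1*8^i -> [1, 8, 64, 512, 4096]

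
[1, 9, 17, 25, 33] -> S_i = 1 + 8*i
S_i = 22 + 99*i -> [22, 121, 220, 319, 418]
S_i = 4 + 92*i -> [4, 96, 188, 280, 372]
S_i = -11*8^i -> [-11, -88, -704, -5632, -45056]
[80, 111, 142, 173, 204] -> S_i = 80 + 31*i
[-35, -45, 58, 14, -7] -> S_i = Random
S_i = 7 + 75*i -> [7, 82, 157, 232, 307]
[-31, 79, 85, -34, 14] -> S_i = Random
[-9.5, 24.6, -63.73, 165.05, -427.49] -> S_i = -9.50*(-2.59)^i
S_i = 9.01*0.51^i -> [9.01, 4.6, 2.34, 1.2, 0.61]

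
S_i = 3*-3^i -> [3, -9, 27, -81, 243]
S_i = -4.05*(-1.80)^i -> [-4.05, 7.29, -13.12, 23.62, -42.52]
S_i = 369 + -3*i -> [369, 366, 363, 360, 357]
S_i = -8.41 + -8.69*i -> [-8.41, -17.1, -25.79, -34.48, -43.17]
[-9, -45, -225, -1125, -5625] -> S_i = -9*5^i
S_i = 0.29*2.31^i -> [0.29, 0.67, 1.55, 3.57, 8.26]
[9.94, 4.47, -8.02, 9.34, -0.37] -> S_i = Random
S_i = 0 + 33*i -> [0, 33, 66, 99, 132]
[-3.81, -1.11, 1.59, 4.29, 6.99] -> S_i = -3.81 + 2.70*i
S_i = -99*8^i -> [-99, -792, -6336, -50688, -405504]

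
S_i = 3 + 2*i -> [3, 5, 7, 9, 11]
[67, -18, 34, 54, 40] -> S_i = Random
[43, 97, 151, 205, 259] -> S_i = 43 + 54*i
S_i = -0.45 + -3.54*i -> [-0.45, -3.99, -7.53, -11.07, -14.61]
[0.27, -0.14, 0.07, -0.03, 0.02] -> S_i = 0.27*(-0.50)^i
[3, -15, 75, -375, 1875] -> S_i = 3*-5^i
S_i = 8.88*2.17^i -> [8.88, 19.27, 41.82, 90.74, 196.9]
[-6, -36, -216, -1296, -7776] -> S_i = -6*6^i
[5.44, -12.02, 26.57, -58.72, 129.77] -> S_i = 5.44*(-2.21)^i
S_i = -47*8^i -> [-47, -376, -3008, -24064, -192512]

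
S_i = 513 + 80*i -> [513, 593, 673, 753, 833]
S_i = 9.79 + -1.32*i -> [9.79, 8.47, 7.15, 5.83, 4.51]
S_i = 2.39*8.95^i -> [2.39, 21.39, 191.44, 1713.43, 15335.22]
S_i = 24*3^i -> [24, 72, 216, 648, 1944]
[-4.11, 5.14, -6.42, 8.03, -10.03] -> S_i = -4.11*(-1.25)^i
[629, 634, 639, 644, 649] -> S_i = 629 + 5*i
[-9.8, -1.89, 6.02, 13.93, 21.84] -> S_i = -9.80 + 7.91*i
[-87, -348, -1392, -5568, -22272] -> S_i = -87*4^i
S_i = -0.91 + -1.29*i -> [-0.91, -2.2, -3.49, -4.78, -6.07]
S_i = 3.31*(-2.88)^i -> [3.31, -9.53, 27.45, -79.07, 227.72]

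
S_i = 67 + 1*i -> [67, 68, 69, 70, 71]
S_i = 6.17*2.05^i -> [6.17, 12.65, 25.93, 53.16, 108.97]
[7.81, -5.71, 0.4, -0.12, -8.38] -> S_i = Random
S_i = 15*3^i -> [15, 45, 135, 405, 1215]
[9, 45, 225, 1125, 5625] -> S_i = 9*5^i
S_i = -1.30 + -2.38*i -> [-1.3, -3.68, -6.06, -8.44, -10.82]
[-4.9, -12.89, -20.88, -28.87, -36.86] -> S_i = -4.90 + -7.99*i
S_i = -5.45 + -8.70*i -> [-5.45, -14.15, -22.85, -31.55, -40.25]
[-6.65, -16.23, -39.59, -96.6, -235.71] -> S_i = -6.65*2.44^i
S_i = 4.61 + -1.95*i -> [4.61, 2.66, 0.71, -1.24, -3.19]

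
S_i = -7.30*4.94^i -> [-7.3, -36.06, -178.15, -880.04, -4347.41]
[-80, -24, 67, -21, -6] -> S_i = Random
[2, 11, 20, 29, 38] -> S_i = 2 + 9*i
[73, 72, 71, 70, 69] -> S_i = 73 + -1*i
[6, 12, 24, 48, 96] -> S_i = 6*2^i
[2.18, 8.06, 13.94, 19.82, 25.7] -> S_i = 2.18 + 5.88*i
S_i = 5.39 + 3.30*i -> [5.39, 8.69, 11.99, 15.29, 18.59]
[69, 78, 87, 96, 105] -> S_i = 69 + 9*i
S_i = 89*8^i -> [89, 712, 5696, 45568, 364544]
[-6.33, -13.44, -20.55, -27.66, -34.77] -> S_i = -6.33 + -7.11*i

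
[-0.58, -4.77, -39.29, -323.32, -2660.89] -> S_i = -0.58*8.23^i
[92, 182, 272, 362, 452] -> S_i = 92 + 90*i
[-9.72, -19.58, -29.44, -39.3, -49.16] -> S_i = -9.72 + -9.86*i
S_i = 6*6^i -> [6, 36, 216, 1296, 7776]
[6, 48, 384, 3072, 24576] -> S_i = 6*8^i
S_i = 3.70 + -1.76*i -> [3.7, 1.94, 0.18, -1.58, -3.34]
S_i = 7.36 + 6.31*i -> [7.36, 13.67, 19.98, 26.29, 32.6]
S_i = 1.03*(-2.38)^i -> [1.03, -2.45, 5.83, -13.89, 33.05]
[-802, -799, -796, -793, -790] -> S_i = -802 + 3*i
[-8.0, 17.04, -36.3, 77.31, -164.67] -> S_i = -8.00*(-2.13)^i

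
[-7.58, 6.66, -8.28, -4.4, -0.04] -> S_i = Random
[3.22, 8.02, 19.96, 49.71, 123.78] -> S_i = 3.22*2.49^i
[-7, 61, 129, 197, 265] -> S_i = -7 + 68*i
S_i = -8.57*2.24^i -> [-8.57, -19.2, -43.0, -96.32, -215.76]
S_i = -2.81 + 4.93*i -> [-2.81, 2.12, 7.05, 11.98, 16.91]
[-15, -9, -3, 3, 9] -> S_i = -15 + 6*i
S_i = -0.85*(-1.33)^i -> [-0.85, 1.13, -1.5, 2.0, -2.66]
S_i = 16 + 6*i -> [16, 22, 28, 34, 40]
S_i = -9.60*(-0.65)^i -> [-9.6, 6.24, -4.06, 2.64, -1.71]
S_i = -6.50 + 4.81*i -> [-6.5, -1.69, 3.12, 7.93, 12.74]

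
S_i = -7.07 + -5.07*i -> [-7.07, -12.14, -17.21, -22.28, -27.35]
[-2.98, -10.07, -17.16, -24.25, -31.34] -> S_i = -2.98 + -7.09*i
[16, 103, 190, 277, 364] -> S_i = 16 + 87*i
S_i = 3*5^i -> [3, 15, 75, 375, 1875]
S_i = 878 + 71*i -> [878, 949, 1020, 1091, 1162]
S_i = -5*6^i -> [-5, -30, -180, -1080, -6480]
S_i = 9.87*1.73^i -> [9.87, 17.08, 29.54, 51.1, 88.41]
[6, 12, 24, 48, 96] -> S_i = 6*2^i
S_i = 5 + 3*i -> [5, 8, 11, 14, 17]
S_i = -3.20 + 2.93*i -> [-3.2, -0.27, 2.66, 5.59, 8.52]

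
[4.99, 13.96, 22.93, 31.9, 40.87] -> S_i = 4.99 + 8.97*i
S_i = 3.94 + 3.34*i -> [3.94, 7.28, 10.62, 13.96, 17.3]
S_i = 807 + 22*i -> [807, 829, 851, 873, 895]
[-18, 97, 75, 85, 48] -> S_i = Random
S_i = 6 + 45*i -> [6, 51, 96, 141, 186]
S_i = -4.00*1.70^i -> [-4.0, -6.8, -11.56, -19.65, -33.41]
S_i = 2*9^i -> [2, 18, 162, 1458, 13122]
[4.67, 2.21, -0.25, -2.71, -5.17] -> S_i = 4.67 + -2.46*i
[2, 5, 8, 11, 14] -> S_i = 2 + 3*i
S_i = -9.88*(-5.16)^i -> [-9.88, 50.98, -263.06, 1357.39, -7004.16]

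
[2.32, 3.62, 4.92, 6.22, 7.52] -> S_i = 2.32 + 1.30*i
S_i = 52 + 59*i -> [52, 111, 170, 229, 288]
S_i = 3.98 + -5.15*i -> [3.98, -1.17, -6.32, -11.47, -16.62]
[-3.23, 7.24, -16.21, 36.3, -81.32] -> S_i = -3.23*(-2.24)^i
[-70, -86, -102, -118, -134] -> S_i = -70 + -16*i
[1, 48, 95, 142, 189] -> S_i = 1 + 47*i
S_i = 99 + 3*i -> [99, 102, 105, 108, 111]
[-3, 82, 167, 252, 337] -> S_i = -3 + 85*i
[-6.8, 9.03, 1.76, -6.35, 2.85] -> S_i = Random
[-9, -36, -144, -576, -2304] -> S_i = -9*4^i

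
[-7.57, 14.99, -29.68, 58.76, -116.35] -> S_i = -7.57*(-1.98)^i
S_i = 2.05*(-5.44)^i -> [2.05, -11.15, 60.67, -330.03, 1795.35]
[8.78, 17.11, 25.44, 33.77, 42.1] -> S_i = 8.78 + 8.33*i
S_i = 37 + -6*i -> [37, 31, 25, 19, 13]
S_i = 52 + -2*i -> [52, 50, 48, 46, 44]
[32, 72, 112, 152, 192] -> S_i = 32 + 40*i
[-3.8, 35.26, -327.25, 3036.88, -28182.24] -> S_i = -3.80*(-9.28)^i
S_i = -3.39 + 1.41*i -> [-3.39, -1.98, -0.57, 0.84, 2.25]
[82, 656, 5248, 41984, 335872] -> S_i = 82*8^i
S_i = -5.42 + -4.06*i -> [-5.42, -9.48, -13.54, -17.6, -21.66]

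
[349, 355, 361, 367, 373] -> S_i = 349 + 6*i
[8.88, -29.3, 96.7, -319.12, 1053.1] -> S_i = 8.88*(-3.30)^i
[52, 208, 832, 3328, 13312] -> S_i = 52*4^i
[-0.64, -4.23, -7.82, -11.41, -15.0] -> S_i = -0.64 + -3.59*i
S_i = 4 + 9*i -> [4, 13, 22, 31, 40]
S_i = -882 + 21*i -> [-882, -861, -840, -819, -798]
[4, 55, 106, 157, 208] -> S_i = 4 + 51*i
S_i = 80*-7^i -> [80, -560, 3920, -27440, 192080]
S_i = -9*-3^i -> [-9, 27, -81, 243, -729]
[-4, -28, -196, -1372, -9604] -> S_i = -4*7^i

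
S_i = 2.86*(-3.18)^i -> [2.86, -9.09, 28.92, -91.97, 292.47]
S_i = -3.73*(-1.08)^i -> [-3.73, 4.03, -4.35, 4.7, -5.07]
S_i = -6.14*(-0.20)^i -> [-6.14, 1.23, -0.25, 0.05, -0.01]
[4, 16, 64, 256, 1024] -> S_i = 4*4^i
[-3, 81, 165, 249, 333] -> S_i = -3 + 84*i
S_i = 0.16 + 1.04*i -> [0.16, 1.2, 2.24, 3.28, 4.32]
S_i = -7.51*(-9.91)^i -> [-7.51, 74.42, -737.54, 7309.05, -72432.68]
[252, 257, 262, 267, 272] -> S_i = 252 + 5*i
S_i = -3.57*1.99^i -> [-3.57, -7.1, -14.14, -28.13, -55.99]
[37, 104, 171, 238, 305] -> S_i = 37 + 67*i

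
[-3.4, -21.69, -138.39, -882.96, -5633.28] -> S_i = -3.40*6.38^i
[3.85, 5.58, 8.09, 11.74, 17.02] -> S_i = 3.85*1.45^i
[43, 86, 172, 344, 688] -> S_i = 43*2^i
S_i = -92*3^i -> [-92, -276, -828, -2484, -7452]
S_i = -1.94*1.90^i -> [-1.94, -3.69, -7.0, -13.31, -25.28]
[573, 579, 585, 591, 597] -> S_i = 573 + 6*i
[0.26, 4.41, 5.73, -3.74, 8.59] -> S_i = Random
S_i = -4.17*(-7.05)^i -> [-4.17, 29.4, -207.26, 1461.18, -10301.31]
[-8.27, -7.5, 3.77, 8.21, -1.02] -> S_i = Random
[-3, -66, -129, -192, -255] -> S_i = -3 + -63*i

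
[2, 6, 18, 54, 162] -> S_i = 2*3^i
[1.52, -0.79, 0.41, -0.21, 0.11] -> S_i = 1.52*(-0.52)^i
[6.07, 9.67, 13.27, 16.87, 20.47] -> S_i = 6.07 + 3.60*i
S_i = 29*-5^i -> [29, -145, 725, -3625, 18125]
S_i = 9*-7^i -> [9, -63, 441, -3087, 21609]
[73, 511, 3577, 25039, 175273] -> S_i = 73*7^i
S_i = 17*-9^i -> [17, -153, 1377, -12393, 111537]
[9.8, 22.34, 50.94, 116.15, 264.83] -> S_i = 9.80*2.28^i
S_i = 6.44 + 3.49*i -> [6.44, 9.93, 13.42, 16.91, 20.4]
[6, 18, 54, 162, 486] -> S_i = 6*3^i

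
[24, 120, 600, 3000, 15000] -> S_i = 24*5^i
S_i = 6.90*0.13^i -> [6.9, 0.9, 0.12, 0.02, 0.0]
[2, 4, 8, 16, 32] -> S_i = 2*2^i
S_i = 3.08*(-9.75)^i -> [3.08, -30.03, 292.79, -2854.73, 27833.59]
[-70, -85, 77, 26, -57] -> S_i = Random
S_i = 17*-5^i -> [17, -85, 425, -2125, 10625]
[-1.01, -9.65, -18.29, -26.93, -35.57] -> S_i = -1.01 + -8.64*i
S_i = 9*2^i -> [9, 18, 36, 72, 144]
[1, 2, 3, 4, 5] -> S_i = 1 + 1*i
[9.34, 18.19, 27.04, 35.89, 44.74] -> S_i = 9.34 + 8.85*i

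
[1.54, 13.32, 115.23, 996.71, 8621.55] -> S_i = 1.54*8.65^i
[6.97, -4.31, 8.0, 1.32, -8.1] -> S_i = Random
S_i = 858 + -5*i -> [858, 853, 848, 843, 838]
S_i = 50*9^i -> [50, 450, 4050, 36450, 328050]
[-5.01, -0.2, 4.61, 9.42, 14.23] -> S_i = -5.01 + 4.81*i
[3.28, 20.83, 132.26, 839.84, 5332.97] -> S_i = 3.28*6.35^i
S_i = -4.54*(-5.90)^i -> [-4.54, 26.79, -158.04, 932.42, -5501.28]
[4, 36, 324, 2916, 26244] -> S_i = 4*9^i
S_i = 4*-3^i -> [4, -12, 36, -108, 324]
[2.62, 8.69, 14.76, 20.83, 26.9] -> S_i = 2.62 + 6.07*i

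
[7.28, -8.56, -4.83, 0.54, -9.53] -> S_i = Random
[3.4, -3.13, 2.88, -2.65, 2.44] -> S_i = 3.40*(-0.92)^i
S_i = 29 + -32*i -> [29, -3, -35, -67, -99]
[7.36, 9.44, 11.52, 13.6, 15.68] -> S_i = 7.36 + 2.08*i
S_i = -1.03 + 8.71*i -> [-1.03, 7.68, 16.39, 25.1, 33.81]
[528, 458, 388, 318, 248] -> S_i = 528 + -70*i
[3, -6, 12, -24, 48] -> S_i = 3*-2^i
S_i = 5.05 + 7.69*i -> [5.05, 12.74, 20.43, 28.12, 35.81]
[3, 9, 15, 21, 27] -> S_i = 3 + 6*i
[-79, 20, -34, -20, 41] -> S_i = Random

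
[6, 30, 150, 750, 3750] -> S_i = 6*5^i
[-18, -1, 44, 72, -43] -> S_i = Random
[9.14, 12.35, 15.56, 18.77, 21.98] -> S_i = 9.14 + 3.21*i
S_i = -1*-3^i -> [-1, 3, -9, 27, -81]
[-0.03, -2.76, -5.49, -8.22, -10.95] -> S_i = -0.03 + -2.73*i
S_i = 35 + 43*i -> [35, 78, 121, 164, 207]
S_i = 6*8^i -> [6, 48, 384, 3072, 24576]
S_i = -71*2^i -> [-71, -142, -284, -568, -1136]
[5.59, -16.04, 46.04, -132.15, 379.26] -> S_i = 5.59*(-2.87)^i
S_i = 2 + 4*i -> [2, 6, 10, 14, 18]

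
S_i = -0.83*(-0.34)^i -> [-0.83, 0.28, -0.1, 0.03, -0.01]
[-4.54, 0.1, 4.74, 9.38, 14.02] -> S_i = -4.54 + 4.64*i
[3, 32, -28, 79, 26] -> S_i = Random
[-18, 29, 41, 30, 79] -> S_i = Random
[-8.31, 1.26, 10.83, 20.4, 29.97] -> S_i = -8.31 + 9.57*i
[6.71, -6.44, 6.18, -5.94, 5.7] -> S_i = 6.71*(-0.96)^i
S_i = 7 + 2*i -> [7, 9, 11, 13, 15]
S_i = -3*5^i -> [-3, -15, -75, -375, -1875]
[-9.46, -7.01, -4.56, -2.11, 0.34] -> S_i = -9.46 + 2.45*i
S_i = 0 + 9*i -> [0, 9, 18, 27, 36]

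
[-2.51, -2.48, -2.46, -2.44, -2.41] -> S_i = -2.51*0.99^i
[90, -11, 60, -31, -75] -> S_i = Random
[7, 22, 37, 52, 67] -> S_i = 7 + 15*i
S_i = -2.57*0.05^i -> [-2.57, -0.13, -0.01, -0.0, -0.0]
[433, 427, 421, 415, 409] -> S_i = 433 + -6*i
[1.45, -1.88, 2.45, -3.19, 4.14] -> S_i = 1.45*(-1.30)^i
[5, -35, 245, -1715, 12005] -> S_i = 5*-7^i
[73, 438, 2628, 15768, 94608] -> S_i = 73*6^i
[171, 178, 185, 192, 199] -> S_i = 171 + 7*i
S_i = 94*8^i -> [94, 752, 6016, 48128, 385024]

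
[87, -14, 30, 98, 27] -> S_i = Random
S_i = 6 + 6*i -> [6, 12, 18, 24, 30]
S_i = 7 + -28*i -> [7, -21, -49, -77, -105]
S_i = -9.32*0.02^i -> [-9.32, -0.19, -0.0, -0.0, -0.0]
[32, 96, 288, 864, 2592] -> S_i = 32*3^i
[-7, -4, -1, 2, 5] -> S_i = -7 + 3*i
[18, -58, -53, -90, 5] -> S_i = Random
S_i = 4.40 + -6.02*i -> [4.4, -1.62, -7.64, -13.66, -19.68]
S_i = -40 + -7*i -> [-40, -47, -54, -61, -68]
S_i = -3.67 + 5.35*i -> [-3.67, 1.68, 7.03, 12.38, 17.73]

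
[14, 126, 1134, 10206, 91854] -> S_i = 14*9^i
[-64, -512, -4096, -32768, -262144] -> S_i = -64*8^i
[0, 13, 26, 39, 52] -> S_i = 0 + 13*i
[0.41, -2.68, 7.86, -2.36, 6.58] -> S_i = Random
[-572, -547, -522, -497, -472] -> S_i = -572 + 25*i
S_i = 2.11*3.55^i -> [2.11, 7.49, 26.59, 94.4, 335.12]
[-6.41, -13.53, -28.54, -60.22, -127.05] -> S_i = -6.41*2.11^i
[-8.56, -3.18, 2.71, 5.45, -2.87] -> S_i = Random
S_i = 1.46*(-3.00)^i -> [1.46, -4.38, 13.14, -39.42, 118.26]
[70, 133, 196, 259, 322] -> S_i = 70 + 63*i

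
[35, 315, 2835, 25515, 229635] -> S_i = 35*9^i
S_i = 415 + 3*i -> [415, 418, 421, 424, 427]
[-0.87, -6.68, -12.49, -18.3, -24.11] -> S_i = -0.87 + -5.81*i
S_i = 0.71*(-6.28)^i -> [0.71, -4.46, 28.0, -175.85, 1104.33]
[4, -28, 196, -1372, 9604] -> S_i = 4*-7^i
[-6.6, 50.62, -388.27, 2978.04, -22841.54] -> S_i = -6.60*(-7.67)^i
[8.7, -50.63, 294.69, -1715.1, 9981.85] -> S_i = 8.70*(-5.82)^i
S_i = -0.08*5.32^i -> [-0.08, -0.43, -2.26, -12.05, -64.08]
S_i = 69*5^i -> [69, 345, 1725, 8625, 43125]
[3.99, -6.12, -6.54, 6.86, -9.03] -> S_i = Random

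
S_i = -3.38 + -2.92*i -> [-3.38, -6.3, -9.22, -12.14, -15.06]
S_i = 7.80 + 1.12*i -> [7.8, 8.92, 10.04, 11.16, 12.28]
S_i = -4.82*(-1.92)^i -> [-4.82, 9.25, -17.77, 34.12, -65.5]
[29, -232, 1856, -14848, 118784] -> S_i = 29*-8^i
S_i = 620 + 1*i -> [620, 621, 622, 623, 624]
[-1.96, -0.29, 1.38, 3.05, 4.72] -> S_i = -1.96 + 1.67*i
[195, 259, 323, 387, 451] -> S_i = 195 + 64*i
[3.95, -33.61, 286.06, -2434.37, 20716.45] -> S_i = 3.95*(-8.51)^i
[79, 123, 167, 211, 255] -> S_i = 79 + 44*i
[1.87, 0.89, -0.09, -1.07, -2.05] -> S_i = 1.87 + -0.98*i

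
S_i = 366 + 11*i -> [366, 377, 388, 399, 410]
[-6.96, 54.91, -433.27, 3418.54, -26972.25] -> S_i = -6.96*(-7.89)^i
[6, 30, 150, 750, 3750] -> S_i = 6*5^i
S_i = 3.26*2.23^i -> [3.26, 7.27, 16.21, 36.15, 80.62]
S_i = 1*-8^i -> [1, -8, 64, -512, 4096]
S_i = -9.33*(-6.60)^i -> [-9.33, 61.58, -406.41, 2682.34, -17703.43]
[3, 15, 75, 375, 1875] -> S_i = 3*5^i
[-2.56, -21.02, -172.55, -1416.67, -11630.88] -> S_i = -2.56*8.21^i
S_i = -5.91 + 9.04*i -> [-5.91, 3.13, 12.17, 21.21, 30.25]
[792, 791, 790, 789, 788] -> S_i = 792 + -1*i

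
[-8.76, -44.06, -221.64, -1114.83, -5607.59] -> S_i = -8.76*5.03^i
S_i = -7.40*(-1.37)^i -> [-7.4, 10.14, -13.89, 19.03, -26.07]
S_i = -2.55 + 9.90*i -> [-2.55, 7.35, 17.25, 27.15, 37.05]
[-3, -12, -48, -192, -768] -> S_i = -3*4^i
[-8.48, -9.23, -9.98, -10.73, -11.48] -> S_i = -8.48 + -0.75*i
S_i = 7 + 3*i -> [7, 10, 13, 16, 19]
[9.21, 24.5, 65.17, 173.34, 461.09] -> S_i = 9.21*2.66^i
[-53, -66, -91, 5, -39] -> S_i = Random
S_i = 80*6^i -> [80, 480, 2880, 17280, 103680]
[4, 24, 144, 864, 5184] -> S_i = 4*6^i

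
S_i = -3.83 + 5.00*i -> [-3.83, 1.17, 6.17, 11.17, 16.17]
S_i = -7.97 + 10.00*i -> [-7.97, 2.03, 12.03, 22.03, 32.03]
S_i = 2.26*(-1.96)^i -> [2.26, -4.43, 8.68, -17.02, 33.35]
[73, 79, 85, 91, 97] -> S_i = 73 + 6*i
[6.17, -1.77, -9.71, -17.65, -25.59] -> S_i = 6.17 + -7.94*i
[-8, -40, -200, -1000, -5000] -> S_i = -8*5^i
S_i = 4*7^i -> [4, 28, 196, 1372, 9604]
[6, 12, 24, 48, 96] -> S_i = 6*2^i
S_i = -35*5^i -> [-35, -175, -875, -4375, -21875]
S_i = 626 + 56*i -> [626, 682, 738, 794, 850]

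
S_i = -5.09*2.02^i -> [-5.09, -10.28, -20.77, -41.95, -84.75]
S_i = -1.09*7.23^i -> [-1.09, -7.88, -56.98, -411.95, -2978.38]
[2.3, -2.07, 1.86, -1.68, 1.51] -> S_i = 2.30*(-0.90)^i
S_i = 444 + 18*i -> [444, 462, 480, 498, 516]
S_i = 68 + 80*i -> [68, 148, 228, 308, 388]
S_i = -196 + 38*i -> [-196, -158, -120, -82, -44]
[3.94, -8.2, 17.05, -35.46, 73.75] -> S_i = 3.94*(-2.08)^i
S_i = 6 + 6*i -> [6, 12, 18, 24, 30]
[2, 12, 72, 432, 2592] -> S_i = 2*6^i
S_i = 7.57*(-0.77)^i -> [7.57, -5.83, 4.49, -3.46, 2.66]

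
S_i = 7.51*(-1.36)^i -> [7.51, -10.21, 13.89, -18.89, 25.69]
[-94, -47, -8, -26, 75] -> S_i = Random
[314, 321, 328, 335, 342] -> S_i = 314 + 7*i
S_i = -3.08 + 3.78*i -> [-3.08, 0.7, 4.48, 8.26, 12.04]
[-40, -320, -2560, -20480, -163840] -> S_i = -40*8^i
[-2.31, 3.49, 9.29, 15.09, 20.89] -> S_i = -2.31 + 5.80*i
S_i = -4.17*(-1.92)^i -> [-4.17, 8.01, -15.37, 29.51, -56.67]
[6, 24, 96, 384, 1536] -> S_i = 6*4^i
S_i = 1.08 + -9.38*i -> [1.08, -8.3, -17.68, -27.06, -36.44]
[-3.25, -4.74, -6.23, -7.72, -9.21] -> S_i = -3.25 + -1.49*i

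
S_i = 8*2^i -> [8, 16, 32, 64, 128]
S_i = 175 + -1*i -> [175, 174, 173, 172, 171]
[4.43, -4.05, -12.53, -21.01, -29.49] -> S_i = 4.43 + -8.48*i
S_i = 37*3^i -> [37, 111, 333, 999, 2997]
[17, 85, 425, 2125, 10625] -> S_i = 17*5^i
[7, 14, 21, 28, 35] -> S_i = 7 + 7*i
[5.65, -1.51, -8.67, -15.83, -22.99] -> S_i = 5.65 + -7.16*i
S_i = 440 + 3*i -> [440, 443, 446, 449, 452]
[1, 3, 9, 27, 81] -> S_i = 1*3^i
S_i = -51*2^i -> [-51, -102, -204, -408, -816]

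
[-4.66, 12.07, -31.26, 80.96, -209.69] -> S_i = -4.66*(-2.59)^i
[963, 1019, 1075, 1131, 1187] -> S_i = 963 + 56*i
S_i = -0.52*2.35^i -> [-0.52, -1.22, -2.87, -6.75, -15.86]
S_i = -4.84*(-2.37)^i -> [-4.84, 11.47, -27.19, 64.43, -152.7]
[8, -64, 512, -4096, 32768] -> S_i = 8*-8^i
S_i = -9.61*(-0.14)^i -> [-9.61, 1.35, -0.19, 0.03, -0.0]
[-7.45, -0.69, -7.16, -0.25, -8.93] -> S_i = Random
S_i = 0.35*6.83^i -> [0.35, 2.39, 16.33, 111.51, 761.64]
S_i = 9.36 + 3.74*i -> [9.36, 13.1, 16.84, 20.58, 24.32]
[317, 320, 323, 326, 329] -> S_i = 317 + 3*i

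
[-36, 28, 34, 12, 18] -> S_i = Random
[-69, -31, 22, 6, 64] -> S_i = Random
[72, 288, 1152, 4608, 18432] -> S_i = 72*4^i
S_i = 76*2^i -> [76, 152, 304, 608, 1216]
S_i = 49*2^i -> [49, 98, 196, 392, 784]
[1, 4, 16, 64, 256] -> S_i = 1*4^i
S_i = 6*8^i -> [6, 48, 384, 3072, 24576]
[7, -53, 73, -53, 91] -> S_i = Random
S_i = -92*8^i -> [-92, -736, -5888, -47104, -376832]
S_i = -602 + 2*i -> [-602, -600, -598, -596, -594]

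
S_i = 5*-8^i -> [5, -40, 320, -2560, 20480]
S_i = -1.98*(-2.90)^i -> [-1.98, 5.74, -16.65, 48.29, -140.04]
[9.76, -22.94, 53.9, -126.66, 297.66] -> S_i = 9.76*(-2.35)^i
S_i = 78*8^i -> [78, 624, 4992, 39936, 319488]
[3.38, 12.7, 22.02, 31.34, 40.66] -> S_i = 3.38 + 9.32*i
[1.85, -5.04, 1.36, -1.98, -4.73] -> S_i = Random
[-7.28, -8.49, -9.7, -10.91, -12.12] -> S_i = -7.28 + -1.21*i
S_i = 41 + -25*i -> [41, 16, -9, -34, -59]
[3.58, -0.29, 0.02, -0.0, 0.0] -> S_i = 3.58*(-0.08)^i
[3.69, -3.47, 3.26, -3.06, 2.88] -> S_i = 3.69*(-0.94)^i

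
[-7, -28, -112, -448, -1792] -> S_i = -7*4^i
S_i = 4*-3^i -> [4, -12, 36, -108, 324]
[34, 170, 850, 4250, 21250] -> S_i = 34*5^i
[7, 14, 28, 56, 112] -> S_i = 7*2^i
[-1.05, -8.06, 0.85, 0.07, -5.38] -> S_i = Random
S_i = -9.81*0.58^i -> [-9.81, -5.69, -3.3, -1.91, -1.11]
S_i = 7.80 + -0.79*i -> [7.8, 7.01, 6.22, 5.43, 4.64]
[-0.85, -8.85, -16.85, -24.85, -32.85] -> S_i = -0.85 + -8.00*i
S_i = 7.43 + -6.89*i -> [7.43, 0.54, -6.35, -13.24, -20.13]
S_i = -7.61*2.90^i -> [-7.61, -22.07, -64.0, -185.6, -538.24]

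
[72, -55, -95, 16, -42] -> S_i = Random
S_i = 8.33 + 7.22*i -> [8.33, 15.55, 22.77, 29.99, 37.21]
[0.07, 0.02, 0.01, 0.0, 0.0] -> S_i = 0.07*0.27^i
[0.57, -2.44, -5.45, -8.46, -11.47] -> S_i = 0.57 + -3.01*i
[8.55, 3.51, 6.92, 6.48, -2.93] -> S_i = Random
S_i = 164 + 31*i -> [164, 195, 226, 257, 288]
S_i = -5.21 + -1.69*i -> [-5.21, -6.9, -8.59, -10.28, -11.97]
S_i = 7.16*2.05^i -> [7.16, 14.68, 30.09, 61.68, 126.45]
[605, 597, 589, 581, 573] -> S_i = 605 + -8*i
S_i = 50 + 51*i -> [50, 101, 152, 203, 254]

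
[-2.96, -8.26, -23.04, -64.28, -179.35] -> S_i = -2.96*2.79^i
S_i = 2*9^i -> [2, 18, 162, 1458, 13122]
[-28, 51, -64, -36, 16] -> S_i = Random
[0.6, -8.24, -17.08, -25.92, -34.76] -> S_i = 0.60 + -8.84*i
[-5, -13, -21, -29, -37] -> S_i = -5 + -8*i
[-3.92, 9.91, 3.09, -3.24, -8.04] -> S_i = Random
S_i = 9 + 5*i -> [9, 14, 19, 24, 29]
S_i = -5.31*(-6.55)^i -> [-5.31, 34.78, -227.81, 1492.17, -9773.72]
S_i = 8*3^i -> [8, 24, 72, 216, 648]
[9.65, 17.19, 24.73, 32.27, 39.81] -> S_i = 9.65 + 7.54*i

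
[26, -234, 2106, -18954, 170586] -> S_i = 26*-9^i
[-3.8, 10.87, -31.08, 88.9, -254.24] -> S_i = -3.80*(-2.86)^i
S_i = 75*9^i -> [75, 675, 6075, 54675, 492075]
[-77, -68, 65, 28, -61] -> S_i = Random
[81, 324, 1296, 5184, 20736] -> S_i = 81*4^i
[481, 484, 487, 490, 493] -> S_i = 481 + 3*i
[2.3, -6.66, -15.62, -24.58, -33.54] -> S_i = 2.30 + -8.96*i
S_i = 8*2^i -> [8, 16, 32, 64, 128]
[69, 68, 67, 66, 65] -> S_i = 69 + -1*i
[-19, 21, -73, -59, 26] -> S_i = Random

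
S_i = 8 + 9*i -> [8, 17, 26, 35, 44]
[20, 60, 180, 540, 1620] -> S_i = 20*3^i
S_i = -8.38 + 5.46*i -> [-8.38, -2.92, 2.54, 8.0, 13.46]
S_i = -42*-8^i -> [-42, 336, -2688, 21504, -172032]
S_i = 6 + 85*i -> [6, 91, 176, 261, 346]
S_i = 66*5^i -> [66, 330, 1650, 8250, 41250]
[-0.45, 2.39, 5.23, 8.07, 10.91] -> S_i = -0.45 + 2.84*i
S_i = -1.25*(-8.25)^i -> [-1.25, 10.31, -85.08, 701.89, -5790.63]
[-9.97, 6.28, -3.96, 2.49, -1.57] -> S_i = -9.97*(-0.63)^i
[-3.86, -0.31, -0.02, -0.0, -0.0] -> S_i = -3.86*0.08^i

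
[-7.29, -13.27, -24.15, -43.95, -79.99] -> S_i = -7.29*1.82^i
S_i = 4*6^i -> [4, 24, 144, 864, 5184]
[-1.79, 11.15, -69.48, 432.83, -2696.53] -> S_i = -1.79*(-6.23)^i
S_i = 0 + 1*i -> [0, 1, 2, 3, 4]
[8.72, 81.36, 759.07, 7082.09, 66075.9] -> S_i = 8.72*9.33^i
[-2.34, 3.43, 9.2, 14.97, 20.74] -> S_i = -2.34 + 5.77*i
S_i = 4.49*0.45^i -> [4.49, 2.02, 0.91, 0.41, 0.18]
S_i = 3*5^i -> [3, 15, 75, 375, 1875]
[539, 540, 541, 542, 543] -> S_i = 539 + 1*i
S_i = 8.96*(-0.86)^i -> [8.96, -7.71, 6.63, -5.7, 4.9]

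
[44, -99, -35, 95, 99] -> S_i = Random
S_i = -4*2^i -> [-4, -8, -16, -32, -64]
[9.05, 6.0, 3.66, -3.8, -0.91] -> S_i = Random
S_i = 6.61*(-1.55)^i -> [6.61, -10.25, 15.88, -24.61, 38.15]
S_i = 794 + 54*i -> [794, 848, 902, 956, 1010]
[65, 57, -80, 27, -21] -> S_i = Random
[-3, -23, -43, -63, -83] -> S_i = -3 + -20*i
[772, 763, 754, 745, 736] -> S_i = 772 + -9*i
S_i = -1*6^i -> [-1, -6, -36, -216, -1296]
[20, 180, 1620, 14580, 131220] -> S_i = 20*9^i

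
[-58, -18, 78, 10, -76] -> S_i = Random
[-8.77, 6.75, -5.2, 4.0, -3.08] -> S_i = -8.77*(-0.77)^i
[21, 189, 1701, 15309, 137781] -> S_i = 21*9^i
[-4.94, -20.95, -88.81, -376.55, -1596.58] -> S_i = -4.94*4.24^i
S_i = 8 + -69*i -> [8, -61, -130, -199, -268]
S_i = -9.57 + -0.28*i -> [-9.57, -9.85, -10.13, -10.41, -10.69]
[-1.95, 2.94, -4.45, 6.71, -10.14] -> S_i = -1.95*(-1.51)^i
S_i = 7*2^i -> [7, 14, 28, 56, 112]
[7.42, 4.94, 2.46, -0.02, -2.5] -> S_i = 7.42 + -2.48*i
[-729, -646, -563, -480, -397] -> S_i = -729 + 83*i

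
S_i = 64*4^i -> [64, 256, 1024, 4096, 16384]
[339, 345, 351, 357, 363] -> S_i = 339 + 6*i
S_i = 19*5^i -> [19, 95, 475, 2375, 11875]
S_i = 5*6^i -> [5, 30, 180, 1080, 6480]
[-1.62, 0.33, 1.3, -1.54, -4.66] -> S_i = Random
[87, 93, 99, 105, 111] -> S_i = 87 + 6*i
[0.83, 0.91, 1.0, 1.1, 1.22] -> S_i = 0.83*1.10^i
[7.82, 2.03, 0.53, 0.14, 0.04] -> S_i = 7.82*0.26^i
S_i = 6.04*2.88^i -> [6.04, 17.4, 50.1, 144.28, 415.53]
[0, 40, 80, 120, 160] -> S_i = 0 + 40*i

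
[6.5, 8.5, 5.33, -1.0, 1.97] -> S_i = Random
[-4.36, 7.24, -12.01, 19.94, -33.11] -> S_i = -4.36*(-1.66)^i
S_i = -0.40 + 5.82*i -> [-0.4, 5.42, 11.24, 17.06, 22.88]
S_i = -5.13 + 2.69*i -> [-5.13, -2.44, 0.25, 2.94, 5.63]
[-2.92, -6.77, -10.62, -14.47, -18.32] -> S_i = -2.92 + -3.85*i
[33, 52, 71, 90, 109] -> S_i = 33 + 19*i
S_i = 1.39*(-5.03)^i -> [1.39, -6.99, 35.17, -176.9, 889.79]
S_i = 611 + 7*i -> [611, 618, 625, 632, 639]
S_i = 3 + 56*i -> [3, 59, 115, 171, 227]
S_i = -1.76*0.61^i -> [-1.76, -1.07, -0.65, -0.4, -0.24]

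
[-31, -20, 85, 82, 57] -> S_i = Random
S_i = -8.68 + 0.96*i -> [-8.68, -7.72, -6.76, -5.8, -4.84]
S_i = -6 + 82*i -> [-6, 76, 158, 240, 322]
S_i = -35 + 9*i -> [-35, -26, -17, -8, 1]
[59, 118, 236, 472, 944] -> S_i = 59*2^i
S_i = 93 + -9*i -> [93, 84, 75, 66, 57]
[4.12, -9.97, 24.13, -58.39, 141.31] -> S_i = 4.12*(-2.42)^i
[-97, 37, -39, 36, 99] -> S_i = Random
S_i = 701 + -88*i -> [701, 613, 525, 437, 349]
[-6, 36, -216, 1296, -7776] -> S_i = -6*-6^i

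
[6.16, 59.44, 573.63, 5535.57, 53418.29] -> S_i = 6.16*9.65^i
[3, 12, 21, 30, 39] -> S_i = 3 + 9*i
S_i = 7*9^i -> [7, 63, 567, 5103, 45927]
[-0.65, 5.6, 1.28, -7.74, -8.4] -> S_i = Random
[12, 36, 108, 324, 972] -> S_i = 12*3^i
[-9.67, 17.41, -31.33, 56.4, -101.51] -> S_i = -9.67*(-1.80)^i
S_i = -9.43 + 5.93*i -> [-9.43, -3.5, 2.43, 8.36, 14.29]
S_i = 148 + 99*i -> [148, 247, 346, 445, 544]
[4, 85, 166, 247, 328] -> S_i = 4 + 81*i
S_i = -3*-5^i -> [-3, 15, -75, 375, -1875]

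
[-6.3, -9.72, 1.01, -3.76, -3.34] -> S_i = Random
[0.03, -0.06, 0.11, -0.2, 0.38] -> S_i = 0.03*(-1.89)^i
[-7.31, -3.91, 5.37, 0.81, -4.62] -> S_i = Random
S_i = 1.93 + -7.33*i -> [1.93, -5.4, -12.73, -20.06, -27.39]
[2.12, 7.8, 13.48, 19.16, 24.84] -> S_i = 2.12 + 5.68*i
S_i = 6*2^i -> [6, 12, 24, 48, 96]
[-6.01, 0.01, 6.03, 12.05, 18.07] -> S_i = -6.01 + 6.02*i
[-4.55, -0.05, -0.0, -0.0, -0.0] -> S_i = -4.55*0.01^i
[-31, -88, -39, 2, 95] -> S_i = Random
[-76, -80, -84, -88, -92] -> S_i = -76 + -4*i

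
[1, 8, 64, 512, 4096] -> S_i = 1*8^i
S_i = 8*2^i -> [8, 16, 32, 64, 128]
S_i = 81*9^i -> [81, 729, 6561, 59049, 531441]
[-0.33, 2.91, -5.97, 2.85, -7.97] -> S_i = Random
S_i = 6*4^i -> [6, 24, 96, 384, 1536]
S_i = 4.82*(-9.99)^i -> [4.82, -48.15, 481.04, -4805.55, 48007.49]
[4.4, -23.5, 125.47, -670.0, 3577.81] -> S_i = 4.40*(-5.34)^i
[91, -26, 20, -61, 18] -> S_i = Random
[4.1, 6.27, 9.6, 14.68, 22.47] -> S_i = 4.10*1.53^i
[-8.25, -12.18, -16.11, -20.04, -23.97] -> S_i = -8.25 + -3.93*i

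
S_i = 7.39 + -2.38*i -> [7.39, 5.01, 2.63, 0.25, -2.13]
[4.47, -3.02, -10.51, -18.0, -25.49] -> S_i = 4.47 + -7.49*i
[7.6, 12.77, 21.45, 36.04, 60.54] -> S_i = 7.60*1.68^i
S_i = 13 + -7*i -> [13, 6, -1, -8, -15]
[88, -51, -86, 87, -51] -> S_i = Random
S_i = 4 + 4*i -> [4, 8, 12, 16, 20]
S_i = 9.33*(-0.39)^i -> [9.33, -3.64, 1.42, -0.55, 0.22]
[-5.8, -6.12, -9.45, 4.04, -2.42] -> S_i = Random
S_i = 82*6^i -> [82, 492, 2952, 17712, 106272]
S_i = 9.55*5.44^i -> [9.55, 51.95, 282.62, 1537.45, 8363.71]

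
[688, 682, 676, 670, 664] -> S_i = 688 + -6*i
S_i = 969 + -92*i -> [969, 877, 785, 693, 601]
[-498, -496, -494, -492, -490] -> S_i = -498 + 2*i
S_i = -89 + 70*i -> [-89, -19, 51, 121, 191]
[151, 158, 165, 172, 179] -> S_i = 151 + 7*i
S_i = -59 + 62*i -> [-59, 3, 65, 127, 189]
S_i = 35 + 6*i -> [35, 41, 47, 53, 59]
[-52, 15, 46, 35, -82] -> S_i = Random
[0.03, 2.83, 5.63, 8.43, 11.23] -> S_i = 0.03 + 2.80*i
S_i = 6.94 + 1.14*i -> [6.94, 8.08, 9.22, 10.36, 11.5]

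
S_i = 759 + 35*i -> [759, 794, 829, 864, 899]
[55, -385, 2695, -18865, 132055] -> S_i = 55*-7^i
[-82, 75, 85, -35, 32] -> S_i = Random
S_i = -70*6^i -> [-70, -420, -2520, -15120, -90720]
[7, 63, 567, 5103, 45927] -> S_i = 7*9^i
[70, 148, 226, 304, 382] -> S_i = 70 + 78*i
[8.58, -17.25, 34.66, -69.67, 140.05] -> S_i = 8.58*(-2.01)^i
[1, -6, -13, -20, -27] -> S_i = 1 + -7*i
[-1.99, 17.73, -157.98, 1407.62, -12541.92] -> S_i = -1.99*(-8.91)^i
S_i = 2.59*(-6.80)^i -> [2.59, -17.61, 119.76, -814.38, 5537.78]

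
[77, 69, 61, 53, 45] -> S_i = 77 + -8*i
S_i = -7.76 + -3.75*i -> [-7.76, -11.51, -15.26, -19.01, -22.76]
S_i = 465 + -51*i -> [465, 414, 363, 312, 261]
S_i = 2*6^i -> [2, 12, 72, 432, 2592]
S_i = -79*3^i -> [-79, -237, -711, -2133, -6399]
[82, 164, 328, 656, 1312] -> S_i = 82*2^i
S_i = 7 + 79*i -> [7, 86, 165, 244, 323]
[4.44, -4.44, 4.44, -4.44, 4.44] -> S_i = 4.44*(-1.00)^i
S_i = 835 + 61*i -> [835, 896, 957, 1018, 1079]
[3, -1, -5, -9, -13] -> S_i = 3 + -4*i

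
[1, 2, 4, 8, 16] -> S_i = 1*2^i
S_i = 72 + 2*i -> [72, 74, 76, 78, 80]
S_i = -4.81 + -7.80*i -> [-4.81, -12.61, -20.41, -28.21, -36.01]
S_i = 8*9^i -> [8, 72, 648, 5832, 52488]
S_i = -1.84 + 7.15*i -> [-1.84, 5.31, 12.46, 19.61, 26.76]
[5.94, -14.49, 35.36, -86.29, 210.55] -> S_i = 5.94*(-2.44)^i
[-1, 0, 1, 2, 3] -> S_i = -1 + 1*i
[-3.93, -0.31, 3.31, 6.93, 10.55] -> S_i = -3.93 + 3.62*i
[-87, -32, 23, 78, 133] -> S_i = -87 + 55*i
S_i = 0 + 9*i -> [0, 9, 18, 27, 36]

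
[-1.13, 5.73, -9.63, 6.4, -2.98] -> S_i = Random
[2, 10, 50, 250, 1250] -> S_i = 2*5^i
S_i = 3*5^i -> [3, 15, 75, 375, 1875]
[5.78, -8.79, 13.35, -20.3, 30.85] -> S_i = 5.78*(-1.52)^i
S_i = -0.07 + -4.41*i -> [-0.07, -4.48, -8.89, -13.3, -17.71]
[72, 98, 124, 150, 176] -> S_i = 72 + 26*i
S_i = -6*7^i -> [-6, -42, -294, -2058, -14406]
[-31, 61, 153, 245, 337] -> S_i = -31 + 92*i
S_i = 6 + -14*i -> [6, -8, -22, -36, -50]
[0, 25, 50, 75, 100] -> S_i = 0 + 25*i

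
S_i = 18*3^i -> [18, 54, 162, 486, 1458]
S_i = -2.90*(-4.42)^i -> [-2.9, 12.82, -56.66, 250.42, -1106.85]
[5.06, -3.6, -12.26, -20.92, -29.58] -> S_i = 5.06 + -8.66*i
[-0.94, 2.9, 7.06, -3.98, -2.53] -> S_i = Random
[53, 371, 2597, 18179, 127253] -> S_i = 53*7^i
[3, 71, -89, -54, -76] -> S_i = Random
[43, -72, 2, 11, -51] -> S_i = Random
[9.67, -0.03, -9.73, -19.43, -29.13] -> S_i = 9.67 + -9.70*i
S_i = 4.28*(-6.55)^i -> [4.28, -28.03, 183.62, -1202.73, 7877.87]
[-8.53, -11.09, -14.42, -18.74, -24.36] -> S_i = -8.53*1.30^i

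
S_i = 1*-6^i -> [1, -6, 36, -216, 1296]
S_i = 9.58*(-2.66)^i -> [9.58, -25.48, 67.78, -180.31, 479.61]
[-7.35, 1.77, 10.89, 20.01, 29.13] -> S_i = -7.35 + 9.12*i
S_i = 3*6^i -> [3, 18, 108, 648, 3888]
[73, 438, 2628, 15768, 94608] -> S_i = 73*6^i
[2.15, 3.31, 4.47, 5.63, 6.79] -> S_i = 2.15 + 1.16*i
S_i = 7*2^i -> [7, 14, 28, 56, 112]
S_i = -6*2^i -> [-6, -12, -24, -48, -96]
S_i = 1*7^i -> [1, 7, 49, 343, 2401]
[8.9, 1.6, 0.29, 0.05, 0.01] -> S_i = 8.90*0.18^i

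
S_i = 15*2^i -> [15, 30, 60, 120, 240]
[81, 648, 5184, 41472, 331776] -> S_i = 81*8^i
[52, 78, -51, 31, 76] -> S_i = Random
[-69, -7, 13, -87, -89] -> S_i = Random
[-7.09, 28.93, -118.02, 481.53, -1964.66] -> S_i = -7.09*(-4.08)^i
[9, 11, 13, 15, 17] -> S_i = 9 + 2*i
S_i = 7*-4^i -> [7, -28, 112, -448, 1792]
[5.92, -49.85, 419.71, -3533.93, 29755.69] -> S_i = 5.92*(-8.42)^i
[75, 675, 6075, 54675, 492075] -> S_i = 75*9^i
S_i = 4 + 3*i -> [4, 7, 10, 13, 16]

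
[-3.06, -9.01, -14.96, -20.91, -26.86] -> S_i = -3.06 + -5.95*i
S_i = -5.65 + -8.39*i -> [-5.65, -14.04, -22.43, -30.82, -39.21]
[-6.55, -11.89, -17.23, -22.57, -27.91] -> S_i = -6.55 + -5.34*i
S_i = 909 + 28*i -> [909, 937, 965, 993, 1021]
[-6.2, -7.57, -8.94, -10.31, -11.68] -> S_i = -6.20 + -1.37*i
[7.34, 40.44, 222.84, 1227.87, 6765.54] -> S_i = 7.34*5.51^i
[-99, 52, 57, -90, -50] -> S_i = Random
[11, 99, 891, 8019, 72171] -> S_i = 11*9^i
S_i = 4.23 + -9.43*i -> [4.23, -5.2, -14.63, -24.06, -33.49]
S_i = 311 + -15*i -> [311, 296, 281, 266, 251]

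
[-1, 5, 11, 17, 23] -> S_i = -1 + 6*i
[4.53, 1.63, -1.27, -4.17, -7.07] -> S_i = 4.53 + -2.90*i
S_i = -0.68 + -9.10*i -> [-0.68, -9.78, -18.88, -27.98, -37.08]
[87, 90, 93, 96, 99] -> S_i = 87 + 3*i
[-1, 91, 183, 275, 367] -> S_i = -1 + 92*i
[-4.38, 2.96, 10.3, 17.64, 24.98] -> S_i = -4.38 + 7.34*i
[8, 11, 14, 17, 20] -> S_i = 8 + 3*i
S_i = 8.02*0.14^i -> [8.02, 1.12, 0.16, 0.02, 0.0]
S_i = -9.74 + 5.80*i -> [-9.74, -3.94, 1.86, 7.66, 13.46]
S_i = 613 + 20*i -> [613, 633, 653, 673, 693]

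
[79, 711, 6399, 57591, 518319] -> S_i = 79*9^i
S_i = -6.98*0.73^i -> [-6.98, -5.1, -3.72, -2.72, -1.98]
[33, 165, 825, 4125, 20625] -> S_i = 33*5^i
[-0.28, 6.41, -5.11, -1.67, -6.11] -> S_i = Random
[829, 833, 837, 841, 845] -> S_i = 829 + 4*i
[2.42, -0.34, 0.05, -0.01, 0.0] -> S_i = 2.42*(-0.14)^i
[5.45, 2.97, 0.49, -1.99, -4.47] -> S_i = 5.45 + -2.48*i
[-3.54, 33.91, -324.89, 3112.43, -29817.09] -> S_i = -3.54*(-9.58)^i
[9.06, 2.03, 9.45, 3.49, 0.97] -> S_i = Random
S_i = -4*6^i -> [-4, -24, -144, -864, -5184]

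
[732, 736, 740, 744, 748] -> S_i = 732 + 4*i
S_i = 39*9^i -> [39, 351, 3159, 28431, 255879]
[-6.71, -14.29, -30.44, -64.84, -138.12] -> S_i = -6.71*2.13^i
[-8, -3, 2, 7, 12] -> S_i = -8 + 5*i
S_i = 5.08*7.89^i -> [5.08, 40.08, 316.24, 2495.14, 19686.65]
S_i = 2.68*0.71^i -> [2.68, 1.9, 1.35, 0.96, 0.68]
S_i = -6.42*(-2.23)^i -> [-6.42, 14.32, -31.93, 71.2, -158.76]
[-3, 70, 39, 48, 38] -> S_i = Random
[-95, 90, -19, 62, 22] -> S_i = Random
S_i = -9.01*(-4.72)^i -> [-9.01, 42.53, -200.73, 947.44, -4471.91]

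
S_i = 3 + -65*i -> [3, -62, -127, -192, -257]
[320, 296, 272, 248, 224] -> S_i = 320 + -24*i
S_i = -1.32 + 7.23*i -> [-1.32, 5.91, 13.14, 20.37, 27.6]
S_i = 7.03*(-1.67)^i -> [7.03, -11.74, 19.61, -32.74, 54.68]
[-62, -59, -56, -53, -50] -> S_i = -62 + 3*i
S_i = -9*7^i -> [-9, -63, -441, -3087, -21609]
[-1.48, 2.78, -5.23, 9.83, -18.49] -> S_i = -1.48*(-1.88)^i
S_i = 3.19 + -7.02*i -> [3.19, -3.83, -10.85, -17.87, -24.89]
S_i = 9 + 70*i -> [9, 79, 149, 219, 289]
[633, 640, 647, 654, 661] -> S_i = 633 + 7*i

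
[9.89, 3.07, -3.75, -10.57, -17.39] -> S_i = 9.89 + -6.82*i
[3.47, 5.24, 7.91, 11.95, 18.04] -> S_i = 3.47*1.51^i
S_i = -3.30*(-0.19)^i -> [-3.3, 0.63, -0.12, 0.02, -0.0]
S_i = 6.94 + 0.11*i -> [6.94, 7.05, 7.16, 7.27, 7.38]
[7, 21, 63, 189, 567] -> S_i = 7*3^i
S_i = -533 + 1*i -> [-533, -532, -531, -530, -529]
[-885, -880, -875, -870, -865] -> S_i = -885 + 5*i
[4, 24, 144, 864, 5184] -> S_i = 4*6^i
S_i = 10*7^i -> [10, 70, 490, 3430, 24010]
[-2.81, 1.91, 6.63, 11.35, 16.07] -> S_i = -2.81 + 4.72*i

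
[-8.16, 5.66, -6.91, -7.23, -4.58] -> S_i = Random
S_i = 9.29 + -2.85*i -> [9.29, 6.44, 3.59, 0.74, -2.11]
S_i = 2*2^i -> [2, 4, 8, 16, 32]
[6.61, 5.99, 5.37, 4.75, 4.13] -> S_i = 6.61 + -0.62*i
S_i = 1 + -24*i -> [1, -23, -47, -71, -95]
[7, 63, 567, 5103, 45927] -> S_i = 7*9^i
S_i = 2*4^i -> [2, 8, 32, 128, 512]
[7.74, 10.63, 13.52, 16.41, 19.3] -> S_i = 7.74 + 2.89*i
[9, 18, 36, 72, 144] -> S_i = 9*2^i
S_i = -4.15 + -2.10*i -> [-4.15, -6.25, -8.35, -10.45, -12.55]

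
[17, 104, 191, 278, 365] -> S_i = 17 + 87*i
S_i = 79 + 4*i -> [79, 83, 87, 91, 95]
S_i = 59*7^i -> [59, 413, 2891, 20237, 141659]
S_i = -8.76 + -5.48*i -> [-8.76, -14.24, -19.72, -25.2, -30.68]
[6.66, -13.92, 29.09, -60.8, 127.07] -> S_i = 6.66*(-2.09)^i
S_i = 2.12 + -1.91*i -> [2.12, 0.21, -1.7, -3.61, -5.52]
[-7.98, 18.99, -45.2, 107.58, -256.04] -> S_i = -7.98*(-2.38)^i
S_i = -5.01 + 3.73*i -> [-5.01, -1.28, 2.45, 6.18, 9.91]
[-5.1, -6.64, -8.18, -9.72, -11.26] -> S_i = -5.10 + -1.54*i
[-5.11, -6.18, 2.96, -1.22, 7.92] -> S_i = Random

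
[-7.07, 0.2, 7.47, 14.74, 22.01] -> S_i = -7.07 + 7.27*i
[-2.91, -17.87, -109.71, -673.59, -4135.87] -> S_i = -2.91*6.14^i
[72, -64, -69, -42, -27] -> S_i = Random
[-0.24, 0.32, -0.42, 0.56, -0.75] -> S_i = -0.24*(-1.33)^i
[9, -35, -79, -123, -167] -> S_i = 9 + -44*i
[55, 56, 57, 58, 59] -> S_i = 55 + 1*i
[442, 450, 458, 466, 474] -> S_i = 442 + 8*i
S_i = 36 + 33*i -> [36, 69, 102, 135, 168]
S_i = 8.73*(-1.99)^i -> [8.73, -17.37, 34.57, -68.8, 136.91]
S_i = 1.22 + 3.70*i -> [1.22, 4.92, 8.62, 12.32, 16.02]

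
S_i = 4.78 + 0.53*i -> [4.78, 5.31, 5.84, 6.37, 6.9]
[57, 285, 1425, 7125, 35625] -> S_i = 57*5^i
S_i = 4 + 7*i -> [4, 11, 18, 25, 32]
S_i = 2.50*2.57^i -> [2.5, 6.42, 16.51, 42.44, 109.06]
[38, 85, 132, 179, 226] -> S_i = 38 + 47*i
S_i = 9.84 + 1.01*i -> [9.84, 10.85, 11.86, 12.87, 13.88]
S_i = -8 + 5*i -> [-8, -3, 2, 7, 12]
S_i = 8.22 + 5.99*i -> [8.22, 14.21, 20.2, 26.19, 32.18]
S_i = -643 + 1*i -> [-643, -642, -641, -640, -639]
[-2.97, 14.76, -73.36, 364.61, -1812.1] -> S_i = -2.97*(-4.97)^i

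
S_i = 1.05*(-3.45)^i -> [1.05, -3.62, 12.5, -43.12, 148.75]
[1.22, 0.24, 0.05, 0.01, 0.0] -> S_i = 1.22*0.20^i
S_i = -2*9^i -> [-2, -18, -162, -1458, -13122]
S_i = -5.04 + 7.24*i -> [-5.04, 2.2, 9.44, 16.68, 23.92]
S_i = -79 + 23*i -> [-79, -56, -33, -10, 13]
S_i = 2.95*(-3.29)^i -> [2.95, -9.71, 31.93, -105.05, 345.63]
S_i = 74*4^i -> [74, 296, 1184, 4736, 18944]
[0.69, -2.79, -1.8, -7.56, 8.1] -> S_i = Random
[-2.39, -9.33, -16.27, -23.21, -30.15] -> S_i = -2.39 + -6.94*i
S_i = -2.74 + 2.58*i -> [-2.74, -0.16, 2.42, 5.0, 7.58]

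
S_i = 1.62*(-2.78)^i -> [1.62, -4.5, 12.52, -34.81, 96.76]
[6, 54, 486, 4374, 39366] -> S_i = 6*9^i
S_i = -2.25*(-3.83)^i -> [-2.25, 8.62, -33.01, 126.41, -484.15]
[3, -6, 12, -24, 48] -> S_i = 3*-2^i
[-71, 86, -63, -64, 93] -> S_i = Random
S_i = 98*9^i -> [98, 882, 7938, 71442, 642978]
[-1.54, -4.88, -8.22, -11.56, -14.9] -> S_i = -1.54 + -3.34*i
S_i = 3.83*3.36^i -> [3.83, 12.87, 43.24, 145.28, 488.15]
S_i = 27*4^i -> [27, 108, 432, 1728, 6912]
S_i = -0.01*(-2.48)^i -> [-0.01, 0.02, -0.06, 0.15, -0.38]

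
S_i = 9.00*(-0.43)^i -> [9.0, -3.87, 1.66, -0.72, 0.31]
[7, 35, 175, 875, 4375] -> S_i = 7*5^i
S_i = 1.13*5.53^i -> [1.13, 6.25, 34.56, 191.1, 1056.77]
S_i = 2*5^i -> [2, 10, 50, 250, 1250]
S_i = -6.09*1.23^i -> [-6.09, -7.49, -9.21, -11.33, -13.94]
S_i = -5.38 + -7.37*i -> [-5.38, -12.75, -20.12, -27.49, -34.86]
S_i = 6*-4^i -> [6, -24, 96, -384, 1536]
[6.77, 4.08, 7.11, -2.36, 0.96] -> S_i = Random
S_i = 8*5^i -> [8, 40, 200, 1000, 5000]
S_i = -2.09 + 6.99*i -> [-2.09, 4.9, 11.89, 18.88, 25.87]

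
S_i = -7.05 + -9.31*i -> [-7.05, -16.36, -25.67, -34.98, -44.29]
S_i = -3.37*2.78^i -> [-3.37, -9.37, -26.04, -72.4, -201.28]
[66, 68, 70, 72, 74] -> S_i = 66 + 2*i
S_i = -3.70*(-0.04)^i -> [-3.7, 0.15, -0.01, 0.0, -0.0]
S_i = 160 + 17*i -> [160, 177, 194, 211, 228]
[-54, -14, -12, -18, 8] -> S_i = Random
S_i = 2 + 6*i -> [2, 8, 14, 20, 26]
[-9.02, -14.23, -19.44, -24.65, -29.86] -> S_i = -9.02 + -5.21*i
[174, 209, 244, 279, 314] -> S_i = 174 + 35*i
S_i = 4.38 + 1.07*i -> [4.38, 5.45, 6.52, 7.59, 8.66]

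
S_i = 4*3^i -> [4, 12, 36, 108, 324]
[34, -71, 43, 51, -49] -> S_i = Random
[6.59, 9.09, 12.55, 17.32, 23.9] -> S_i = 6.59*1.38^i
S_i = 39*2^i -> [39, 78, 156, 312, 624]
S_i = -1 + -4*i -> [-1, -5, -9, -13, -17]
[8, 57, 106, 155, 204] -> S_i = 8 + 49*i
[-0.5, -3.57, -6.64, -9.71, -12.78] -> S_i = -0.50 + -3.07*i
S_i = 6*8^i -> [6, 48, 384, 3072, 24576]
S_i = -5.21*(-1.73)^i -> [-5.21, 9.01, -15.59, 26.98, -46.67]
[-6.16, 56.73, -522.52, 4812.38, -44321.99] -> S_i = -6.16*(-9.21)^i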